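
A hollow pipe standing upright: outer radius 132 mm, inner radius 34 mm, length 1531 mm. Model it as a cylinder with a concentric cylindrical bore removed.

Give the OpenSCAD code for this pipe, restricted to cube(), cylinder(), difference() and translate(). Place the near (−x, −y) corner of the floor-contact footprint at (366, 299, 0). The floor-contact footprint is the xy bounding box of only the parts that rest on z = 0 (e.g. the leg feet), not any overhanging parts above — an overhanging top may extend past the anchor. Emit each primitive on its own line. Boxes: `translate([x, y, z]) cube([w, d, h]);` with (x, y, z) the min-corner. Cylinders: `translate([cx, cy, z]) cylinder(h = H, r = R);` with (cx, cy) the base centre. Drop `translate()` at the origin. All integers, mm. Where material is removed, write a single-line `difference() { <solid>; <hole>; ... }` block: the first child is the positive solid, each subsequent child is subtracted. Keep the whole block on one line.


difference() { translate([498, 431, 0]) cylinder(h = 1531, r = 132); translate([498, 431, 0]) cylinder(h = 1531, r = 34); }


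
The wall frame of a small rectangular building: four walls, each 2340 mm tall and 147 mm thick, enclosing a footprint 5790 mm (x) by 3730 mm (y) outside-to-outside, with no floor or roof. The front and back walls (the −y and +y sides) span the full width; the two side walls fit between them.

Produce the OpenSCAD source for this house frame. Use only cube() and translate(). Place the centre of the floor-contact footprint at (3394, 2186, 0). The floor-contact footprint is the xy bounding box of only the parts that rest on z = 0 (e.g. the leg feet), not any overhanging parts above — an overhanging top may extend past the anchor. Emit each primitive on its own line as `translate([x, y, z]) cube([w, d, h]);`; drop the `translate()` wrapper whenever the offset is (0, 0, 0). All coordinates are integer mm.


translate([499, 321, 0]) cube([5790, 147, 2340]);
translate([499, 3904, 0]) cube([5790, 147, 2340]);
translate([499, 468, 0]) cube([147, 3436, 2340]);
translate([6142, 468, 0]) cube([147, 3436, 2340]);


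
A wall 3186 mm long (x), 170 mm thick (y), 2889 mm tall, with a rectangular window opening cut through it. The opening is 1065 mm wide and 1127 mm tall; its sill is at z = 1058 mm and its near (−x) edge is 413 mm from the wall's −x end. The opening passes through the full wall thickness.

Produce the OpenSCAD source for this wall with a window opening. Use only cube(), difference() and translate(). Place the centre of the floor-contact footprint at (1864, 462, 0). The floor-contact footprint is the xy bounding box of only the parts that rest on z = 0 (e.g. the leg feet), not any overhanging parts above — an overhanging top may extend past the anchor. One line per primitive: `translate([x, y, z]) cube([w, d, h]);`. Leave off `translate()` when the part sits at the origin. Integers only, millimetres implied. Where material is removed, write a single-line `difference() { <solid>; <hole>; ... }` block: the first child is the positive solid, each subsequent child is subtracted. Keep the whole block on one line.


difference() { translate([271, 377, 0]) cube([3186, 170, 2889]); translate([684, 377, 1058]) cube([1065, 170, 1127]); }


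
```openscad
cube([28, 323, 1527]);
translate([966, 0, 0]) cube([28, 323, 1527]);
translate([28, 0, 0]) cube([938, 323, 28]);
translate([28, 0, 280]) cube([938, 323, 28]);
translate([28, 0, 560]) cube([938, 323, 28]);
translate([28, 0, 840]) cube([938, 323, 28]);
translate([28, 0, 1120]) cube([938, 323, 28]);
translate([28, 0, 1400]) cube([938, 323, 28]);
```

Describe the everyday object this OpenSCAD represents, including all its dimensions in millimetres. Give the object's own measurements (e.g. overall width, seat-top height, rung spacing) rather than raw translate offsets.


An open bookshelf. Two side panels, each 28 mm thick, 323 mm deep and 1527 mm tall, stand 994 mm apart (outside-to-outside). Between them sit 6 shelves, each 28 mm thick and 323 mm deep, spanning the full gap between the sides. The bottom shelf rests on the floor (its underside at z = 0) and the clear gap between one shelf's top and the next shelf's underside is 252 mm.


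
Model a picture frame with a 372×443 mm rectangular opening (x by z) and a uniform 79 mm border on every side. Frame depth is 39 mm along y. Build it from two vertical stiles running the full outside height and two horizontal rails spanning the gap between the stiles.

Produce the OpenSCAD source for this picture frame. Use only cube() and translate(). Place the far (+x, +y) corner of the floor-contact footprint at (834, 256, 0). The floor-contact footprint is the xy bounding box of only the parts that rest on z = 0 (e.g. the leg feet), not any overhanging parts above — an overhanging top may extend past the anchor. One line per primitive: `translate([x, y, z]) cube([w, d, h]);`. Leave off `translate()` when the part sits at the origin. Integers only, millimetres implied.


translate([304, 217, 0]) cube([79, 39, 601]);
translate([755, 217, 0]) cube([79, 39, 601]);
translate([383, 217, 0]) cube([372, 39, 79]);
translate([383, 217, 522]) cube([372, 39, 79]);


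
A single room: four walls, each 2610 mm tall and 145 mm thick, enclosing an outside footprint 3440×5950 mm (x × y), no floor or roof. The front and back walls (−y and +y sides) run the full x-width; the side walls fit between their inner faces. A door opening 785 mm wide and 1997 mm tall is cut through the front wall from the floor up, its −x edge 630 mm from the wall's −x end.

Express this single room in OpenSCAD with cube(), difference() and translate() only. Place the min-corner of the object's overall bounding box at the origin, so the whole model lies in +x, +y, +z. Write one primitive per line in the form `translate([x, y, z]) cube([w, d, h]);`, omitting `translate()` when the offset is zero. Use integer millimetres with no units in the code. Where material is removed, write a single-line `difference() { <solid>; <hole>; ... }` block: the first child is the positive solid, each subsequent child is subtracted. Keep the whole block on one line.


difference() { cube([3440, 145, 2610]); translate([630, 0, 0]) cube([785, 145, 1997]); }
translate([0, 5805, 0]) cube([3440, 145, 2610]);
translate([0, 145, 0]) cube([145, 5660, 2610]);
translate([3295, 145, 0]) cube([145, 5660, 2610]);


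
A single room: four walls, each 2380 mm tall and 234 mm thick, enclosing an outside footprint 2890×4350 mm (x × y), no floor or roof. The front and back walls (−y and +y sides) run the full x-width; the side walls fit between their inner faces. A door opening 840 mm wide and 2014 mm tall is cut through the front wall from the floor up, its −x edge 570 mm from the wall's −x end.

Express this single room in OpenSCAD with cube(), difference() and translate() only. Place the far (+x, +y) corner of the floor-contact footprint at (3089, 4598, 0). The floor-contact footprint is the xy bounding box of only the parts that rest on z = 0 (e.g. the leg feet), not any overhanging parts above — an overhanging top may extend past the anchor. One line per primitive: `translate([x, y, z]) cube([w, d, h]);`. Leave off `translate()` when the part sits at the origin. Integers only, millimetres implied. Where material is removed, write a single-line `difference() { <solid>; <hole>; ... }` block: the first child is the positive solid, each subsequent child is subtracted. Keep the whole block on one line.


difference() { translate([199, 248, 0]) cube([2890, 234, 2380]); translate([769, 248, 0]) cube([840, 234, 2014]); }
translate([199, 4364, 0]) cube([2890, 234, 2380]);
translate([199, 482, 0]) cube([234, 3882, 2380]);
translate([2855, 482, 0]) cube([234, 3882, 2380]);


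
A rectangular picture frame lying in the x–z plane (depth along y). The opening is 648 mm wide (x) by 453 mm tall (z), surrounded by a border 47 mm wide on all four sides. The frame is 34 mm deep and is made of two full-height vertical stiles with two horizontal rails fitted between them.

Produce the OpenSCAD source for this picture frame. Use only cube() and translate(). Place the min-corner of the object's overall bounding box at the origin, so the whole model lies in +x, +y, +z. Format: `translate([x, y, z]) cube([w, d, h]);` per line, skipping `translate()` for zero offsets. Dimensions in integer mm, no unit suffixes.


cube([47, 34, 547]);
translate([695, 0, 0]) cube([47, 34, 547]);
translate([47, 0, 0]) cube([648, 34, 47]);
translate([47, 0, 500]) cube([648, 34, 47]);


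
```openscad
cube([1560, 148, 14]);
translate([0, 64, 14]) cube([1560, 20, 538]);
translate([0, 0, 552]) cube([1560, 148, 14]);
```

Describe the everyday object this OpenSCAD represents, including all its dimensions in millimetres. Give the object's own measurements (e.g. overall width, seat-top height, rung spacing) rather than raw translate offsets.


An I-beam lying along x, 1560 mm long. Overall section height 566 mm. Two flanges 148 mm wide (y) and 14 mm thick, one on the floor and one at the top; a web 20 mm thick runs between them, centred on the flange width.


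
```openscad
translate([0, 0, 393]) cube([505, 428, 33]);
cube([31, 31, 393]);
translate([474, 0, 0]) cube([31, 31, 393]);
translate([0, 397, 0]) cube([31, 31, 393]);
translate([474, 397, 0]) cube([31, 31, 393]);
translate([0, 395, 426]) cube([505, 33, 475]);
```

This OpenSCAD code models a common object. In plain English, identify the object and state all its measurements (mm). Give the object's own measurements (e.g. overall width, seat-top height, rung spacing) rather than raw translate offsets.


A chair. The seat is a 505×428×33 mm slab with its top at z = 426 mm, on four 31×31 mm corner legs (flush with the seat edges, standing on z = 0). A flat backrest 33 mm thick, 475 mm tall, spans the full seat width and rises from the seat top along its +y edge, rear face flush with the rear of the seat.


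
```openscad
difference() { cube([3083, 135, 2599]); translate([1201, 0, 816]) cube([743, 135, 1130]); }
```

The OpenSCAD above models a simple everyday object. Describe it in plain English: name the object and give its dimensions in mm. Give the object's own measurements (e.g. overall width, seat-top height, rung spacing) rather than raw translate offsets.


A wall 3083 mm long (x), 135 mm thick (y), 2599 mm tall, with a rectangular window opening cut through it. The opening is 743 mm wide and 1130 mm tall; its sill is at z = 816 mm and its near (−x) edge is 1201 mm from the wall's −x end. The opening passes through the full wall thickness.


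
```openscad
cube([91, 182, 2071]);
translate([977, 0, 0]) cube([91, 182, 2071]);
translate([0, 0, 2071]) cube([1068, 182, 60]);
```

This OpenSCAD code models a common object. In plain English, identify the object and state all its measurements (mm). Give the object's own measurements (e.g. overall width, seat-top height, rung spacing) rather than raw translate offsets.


A door frame. The clear opening is 886 mm wide and 2071 mm high. Two 91 mm wide jambs, 182 mm deep, stand either side of the opening from the floor to the top of the opening. A 60 mm thick head sits across the top of both jambs, spanning the full outside width of the frame.


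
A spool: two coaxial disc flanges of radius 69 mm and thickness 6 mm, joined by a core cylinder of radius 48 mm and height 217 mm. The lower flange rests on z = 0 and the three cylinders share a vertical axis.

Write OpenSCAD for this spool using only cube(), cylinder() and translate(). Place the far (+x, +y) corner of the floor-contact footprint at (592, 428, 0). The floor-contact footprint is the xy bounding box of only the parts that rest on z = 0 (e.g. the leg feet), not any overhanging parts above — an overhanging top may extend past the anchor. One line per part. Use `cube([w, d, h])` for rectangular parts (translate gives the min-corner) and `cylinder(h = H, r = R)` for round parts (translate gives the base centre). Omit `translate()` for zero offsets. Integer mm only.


translate([523, 359, 0]) cylinder(h = 6, r = 69);
translate([523, 359, 6]) cylinder(h = 217, r = 48);
translate([523, 359, 223]) cylinder(h = 6, r = 69);


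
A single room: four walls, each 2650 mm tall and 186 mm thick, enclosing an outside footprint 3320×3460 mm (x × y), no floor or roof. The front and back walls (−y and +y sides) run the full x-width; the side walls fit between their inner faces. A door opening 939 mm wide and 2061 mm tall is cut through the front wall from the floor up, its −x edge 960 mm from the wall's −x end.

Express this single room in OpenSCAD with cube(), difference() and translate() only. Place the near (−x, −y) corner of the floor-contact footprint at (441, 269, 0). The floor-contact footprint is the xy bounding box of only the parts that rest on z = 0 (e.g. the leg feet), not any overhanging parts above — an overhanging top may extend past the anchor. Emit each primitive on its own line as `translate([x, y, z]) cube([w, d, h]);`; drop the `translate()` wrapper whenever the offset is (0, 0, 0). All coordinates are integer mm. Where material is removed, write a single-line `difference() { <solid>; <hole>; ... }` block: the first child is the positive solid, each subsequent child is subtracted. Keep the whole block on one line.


difference() { translate([441, 269, 0]) cube([3320, 186, 2650]); translate([1401, 269, 0]) cube([939, 186, 2061]); }
translate([441, 3543, 0]) cube([3320, 186, 2650]);
translate([441, 455, 0]) cube([186, 3088, 2650]);
translate([3575, 455, 0]) cube([186, 3088, 2650]);


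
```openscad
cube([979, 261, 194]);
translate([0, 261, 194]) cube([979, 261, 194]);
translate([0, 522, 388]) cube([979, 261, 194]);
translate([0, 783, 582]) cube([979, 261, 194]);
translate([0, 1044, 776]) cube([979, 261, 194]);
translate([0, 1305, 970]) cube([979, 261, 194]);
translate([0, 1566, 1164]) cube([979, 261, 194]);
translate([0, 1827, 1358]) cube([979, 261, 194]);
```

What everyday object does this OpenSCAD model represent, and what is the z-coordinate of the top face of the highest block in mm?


A staircase. The total rise is 1552 mm.

8 identical blocks, each offset up and back from the previous — a staircase. Each step is 194 mm tall and there are 8 of them, so the total rise is 8 × 194 = 1552 mm.


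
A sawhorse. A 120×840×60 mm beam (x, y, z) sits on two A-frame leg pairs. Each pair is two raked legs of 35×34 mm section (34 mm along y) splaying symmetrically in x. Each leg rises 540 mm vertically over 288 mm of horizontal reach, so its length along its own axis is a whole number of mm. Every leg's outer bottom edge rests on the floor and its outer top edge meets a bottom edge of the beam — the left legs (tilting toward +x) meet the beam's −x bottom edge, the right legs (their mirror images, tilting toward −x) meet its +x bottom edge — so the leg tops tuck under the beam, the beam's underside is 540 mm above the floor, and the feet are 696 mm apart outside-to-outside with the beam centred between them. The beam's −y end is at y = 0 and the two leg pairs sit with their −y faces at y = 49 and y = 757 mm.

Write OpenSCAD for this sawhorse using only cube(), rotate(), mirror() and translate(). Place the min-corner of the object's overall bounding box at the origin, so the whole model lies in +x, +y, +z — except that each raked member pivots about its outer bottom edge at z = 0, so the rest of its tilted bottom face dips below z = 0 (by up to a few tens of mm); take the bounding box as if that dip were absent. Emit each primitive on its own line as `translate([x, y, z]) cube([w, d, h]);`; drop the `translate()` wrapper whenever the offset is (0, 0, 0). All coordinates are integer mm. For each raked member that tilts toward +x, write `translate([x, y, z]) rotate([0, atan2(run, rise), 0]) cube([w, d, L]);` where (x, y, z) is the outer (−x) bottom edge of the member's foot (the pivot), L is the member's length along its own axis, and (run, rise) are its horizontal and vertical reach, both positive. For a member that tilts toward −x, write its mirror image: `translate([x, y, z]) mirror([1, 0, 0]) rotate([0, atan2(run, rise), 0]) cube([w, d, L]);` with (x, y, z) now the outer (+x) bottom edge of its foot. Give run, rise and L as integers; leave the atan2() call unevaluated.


translate([288, 0, 540]) cube([120, 840, 60]);
translate([0, 49, 0]) rotate([0, atan2(288, 540), 0]) cube([35, 34, 612]);
translate([696, 49, 0]) mirror([1, 0, 0]) rotate([0, atan2(288, 540), 0]) cube([35, 34, 612]);
translate([0, 757, 0]) rotate([0, atan2(288, 540), 0]) cube([35, 34, 612]);
translate([696, 757, 0]) mirror([1, 0, 0]) rotate([0, atan2(288, 540), 0]) cube([35, 34, 612]);


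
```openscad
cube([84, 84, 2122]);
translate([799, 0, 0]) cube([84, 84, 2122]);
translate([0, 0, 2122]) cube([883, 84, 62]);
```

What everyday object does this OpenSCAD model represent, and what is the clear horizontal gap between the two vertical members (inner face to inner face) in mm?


A door frame. The clear opening width is 715 mm.

Two 2122 mm tall posts with a header on top — a door frame. The left jamb is 84 mm wide at x = 0; the right jamb starts at x = 799. The clear opening is 799 − 84 = 715 mm.


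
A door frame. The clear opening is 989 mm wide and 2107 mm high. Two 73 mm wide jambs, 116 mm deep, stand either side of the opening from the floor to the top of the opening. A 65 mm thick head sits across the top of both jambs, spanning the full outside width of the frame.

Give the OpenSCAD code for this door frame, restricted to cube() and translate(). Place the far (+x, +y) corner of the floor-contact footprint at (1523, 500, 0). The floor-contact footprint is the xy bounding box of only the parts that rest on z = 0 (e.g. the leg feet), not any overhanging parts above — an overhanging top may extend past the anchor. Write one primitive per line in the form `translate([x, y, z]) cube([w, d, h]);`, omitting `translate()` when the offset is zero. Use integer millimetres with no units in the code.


translate([388, 384, 0]) cube([73, 116, 2107]);
translate([1450, 384, 0]) cube([73, 116, 2107]);
translate([388, 384, 2107]) cube([1135, 116, 65]);


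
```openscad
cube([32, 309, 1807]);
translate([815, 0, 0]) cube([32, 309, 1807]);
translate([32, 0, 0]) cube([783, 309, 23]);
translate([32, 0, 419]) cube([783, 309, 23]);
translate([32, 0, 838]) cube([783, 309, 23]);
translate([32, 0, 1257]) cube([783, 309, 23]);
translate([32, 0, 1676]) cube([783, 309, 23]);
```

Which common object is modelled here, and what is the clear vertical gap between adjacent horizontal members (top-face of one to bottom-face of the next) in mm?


A bookshelf. The clear shelf gap is 396 mm.

Two tall side panels with 5 horizontal boards between them — a bookshelf. The first two shelf undersides are at z = 0 and z = 419; with shelf thickness 23, the clear gap is 419 − 0 − 23 = 396 mm.


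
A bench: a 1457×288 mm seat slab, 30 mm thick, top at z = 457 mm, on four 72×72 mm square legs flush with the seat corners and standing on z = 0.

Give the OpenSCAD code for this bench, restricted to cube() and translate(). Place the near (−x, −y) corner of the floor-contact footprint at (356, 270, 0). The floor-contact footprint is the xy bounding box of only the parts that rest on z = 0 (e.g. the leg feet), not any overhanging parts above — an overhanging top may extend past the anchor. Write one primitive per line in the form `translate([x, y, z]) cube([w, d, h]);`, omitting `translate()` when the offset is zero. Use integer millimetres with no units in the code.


translate([356, 270, 427]) cube([1457, 288, 30]);
translate([356, 270, 0]) cube([72, 72, 427]);
translate([356, 486, 0]) cube([72, 72, 427]);
translate([1741, 270, 0]) cube([72, 72, 427]);
translate([1741, 486, 0]) cube([72, 72, 427]);


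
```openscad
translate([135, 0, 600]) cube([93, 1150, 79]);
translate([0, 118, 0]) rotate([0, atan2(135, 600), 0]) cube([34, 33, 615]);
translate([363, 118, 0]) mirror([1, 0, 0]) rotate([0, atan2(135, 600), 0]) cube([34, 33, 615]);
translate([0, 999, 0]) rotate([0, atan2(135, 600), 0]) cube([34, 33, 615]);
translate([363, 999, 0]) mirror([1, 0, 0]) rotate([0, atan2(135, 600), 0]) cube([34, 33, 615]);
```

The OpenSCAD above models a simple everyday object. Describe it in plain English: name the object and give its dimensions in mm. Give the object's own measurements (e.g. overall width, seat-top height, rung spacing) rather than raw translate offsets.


A sawhorse. A 93×1150×79 mm beam (x, y, z) sits on two A-frame leg pairs. Each pair is two raked legs of 34×33 mm section (33 mm along y) splaying symmetrically in x. Each leg rises 600 mm vertically over 135 mm of horizontal reach and is 615 mm long along its own axis. Every leg's outer bottom edge rests on the floor and its outer top edge meets a bottom edge of the beam — the left legs (tilting toward +x) meet the beam's −x bottom edge, the right legs (their mirror images, tilting toward −x) meet its +x bottom edge — so the leg tops tuck under the beam, the beam's underside is 600 mm above the floor, and the feet are 363 mm apart outside-to-outside with the beam centred between them. The two leg pairs are set in 118 mm from either end of the beam.


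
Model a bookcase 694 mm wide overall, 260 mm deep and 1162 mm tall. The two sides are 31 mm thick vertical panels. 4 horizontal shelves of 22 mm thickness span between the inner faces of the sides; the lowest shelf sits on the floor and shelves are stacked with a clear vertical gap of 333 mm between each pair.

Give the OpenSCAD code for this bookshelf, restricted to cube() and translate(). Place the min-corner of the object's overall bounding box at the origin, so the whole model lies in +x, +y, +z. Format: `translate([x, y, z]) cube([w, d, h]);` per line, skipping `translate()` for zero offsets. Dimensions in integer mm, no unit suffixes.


cube([31, 260, 1162]);
translate([663, 0, 0]) cube([31, 260, 1162]);
translate([31, 0, 0]) cube([632, 260, 22]);
translate([31, 0, 355]) cube([632, 260, 22]);
translate([31, 0, 710]) cube([632, 260, 22]);
translate([31, 0, 1065]) cube([632, 260, 22]);


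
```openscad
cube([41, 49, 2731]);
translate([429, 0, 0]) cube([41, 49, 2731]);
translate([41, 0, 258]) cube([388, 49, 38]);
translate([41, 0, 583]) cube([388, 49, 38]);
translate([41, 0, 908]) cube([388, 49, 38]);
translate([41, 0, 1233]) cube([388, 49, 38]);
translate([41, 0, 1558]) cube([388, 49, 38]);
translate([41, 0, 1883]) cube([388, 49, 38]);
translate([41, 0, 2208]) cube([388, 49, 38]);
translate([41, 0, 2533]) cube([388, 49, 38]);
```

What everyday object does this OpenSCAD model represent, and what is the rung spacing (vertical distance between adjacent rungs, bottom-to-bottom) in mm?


A ladder. The rung spacing is 325 mm.

Two tall 41×49 posts with 8 short bars between them — a ladder. Adjacent rungs sit at z = 258 and z = 583, so the spacing is 583 − 258 = 325 mm.


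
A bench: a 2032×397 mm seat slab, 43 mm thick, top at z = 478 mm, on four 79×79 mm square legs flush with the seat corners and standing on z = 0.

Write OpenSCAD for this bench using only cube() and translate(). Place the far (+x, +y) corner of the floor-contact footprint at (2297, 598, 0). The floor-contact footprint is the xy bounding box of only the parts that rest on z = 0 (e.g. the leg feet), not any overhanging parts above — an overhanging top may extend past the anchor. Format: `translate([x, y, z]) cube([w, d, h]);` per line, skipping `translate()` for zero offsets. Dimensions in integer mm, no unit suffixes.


translate([265, 201, 435]) cube([2032, 397, 43]);
translate([265, 201, 0]) cube([79, 79, 435]);
translate([265, 519, 0]) cube([79, 79, 435]);
translate([2218, 201, 0]) cube([79, 79, 435]);
translate([2218, 519, 0]) cube([79, 79, 435]);


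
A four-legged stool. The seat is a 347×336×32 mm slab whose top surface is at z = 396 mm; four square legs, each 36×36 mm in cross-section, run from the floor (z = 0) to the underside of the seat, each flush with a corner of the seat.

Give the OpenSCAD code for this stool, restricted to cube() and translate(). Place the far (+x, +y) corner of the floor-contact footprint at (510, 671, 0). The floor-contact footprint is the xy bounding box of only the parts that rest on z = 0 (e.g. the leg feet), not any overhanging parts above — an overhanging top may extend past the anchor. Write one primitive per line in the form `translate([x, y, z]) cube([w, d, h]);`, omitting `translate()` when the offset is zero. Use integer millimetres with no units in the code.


// leg_h = 396 - 32 = 364
translate([163, 335, 364]) cube([347, 336, 32]);
translate([163, 335, 0]) cube([36, 36, 364]);
translate([474, 335, 0]) cube([36, 36, 364]);
translate([163, 635, 0]) cube([36, 36, 364]);
translate([474, 635, 0]) cube([36, 36, 364]);


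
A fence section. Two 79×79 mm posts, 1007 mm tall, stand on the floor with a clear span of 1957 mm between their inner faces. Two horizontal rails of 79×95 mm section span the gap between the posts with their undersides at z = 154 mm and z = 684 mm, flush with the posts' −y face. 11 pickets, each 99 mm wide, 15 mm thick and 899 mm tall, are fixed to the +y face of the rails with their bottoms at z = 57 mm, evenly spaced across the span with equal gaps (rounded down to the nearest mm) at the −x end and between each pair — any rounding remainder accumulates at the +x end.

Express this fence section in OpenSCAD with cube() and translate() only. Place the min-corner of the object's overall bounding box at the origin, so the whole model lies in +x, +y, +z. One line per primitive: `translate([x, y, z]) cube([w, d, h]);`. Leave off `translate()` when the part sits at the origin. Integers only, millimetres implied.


cube([79, 79, 1007]);
translate([2036, 0, 0]) cube([79, 79, 1007]);
translate([79, 0, 154]) cube([1957, 79, 95]);
translate([79, 0, 684]) cube([1957, 79, 95]);
translate([151, 79, 57]) cube([99, 15, 899]);
translate([322, 79, 57]) cube([99, 15, 899]);
translate([493, 79, 57]) cube([99, 15, 899]);
translate([664, 79, 57]) cube([99, 15, 899]);
translate([835, 79, 57]) cube([99, 15, 899]);
translate([1006, 79, 57]) cube([99, 15, 899]);
translate([1177, 79, 57]) cube([99, 15, 899]);
translate([1348, 79, 57]) cube([99, 15, 899]);
translate([1519, 79, 57]) cube([99, 15, 899]);
translate([1690, 79, 57]) cube([99, 15, 899]);
translate([1861, 79, 57]) cube([99, 15, 899]);


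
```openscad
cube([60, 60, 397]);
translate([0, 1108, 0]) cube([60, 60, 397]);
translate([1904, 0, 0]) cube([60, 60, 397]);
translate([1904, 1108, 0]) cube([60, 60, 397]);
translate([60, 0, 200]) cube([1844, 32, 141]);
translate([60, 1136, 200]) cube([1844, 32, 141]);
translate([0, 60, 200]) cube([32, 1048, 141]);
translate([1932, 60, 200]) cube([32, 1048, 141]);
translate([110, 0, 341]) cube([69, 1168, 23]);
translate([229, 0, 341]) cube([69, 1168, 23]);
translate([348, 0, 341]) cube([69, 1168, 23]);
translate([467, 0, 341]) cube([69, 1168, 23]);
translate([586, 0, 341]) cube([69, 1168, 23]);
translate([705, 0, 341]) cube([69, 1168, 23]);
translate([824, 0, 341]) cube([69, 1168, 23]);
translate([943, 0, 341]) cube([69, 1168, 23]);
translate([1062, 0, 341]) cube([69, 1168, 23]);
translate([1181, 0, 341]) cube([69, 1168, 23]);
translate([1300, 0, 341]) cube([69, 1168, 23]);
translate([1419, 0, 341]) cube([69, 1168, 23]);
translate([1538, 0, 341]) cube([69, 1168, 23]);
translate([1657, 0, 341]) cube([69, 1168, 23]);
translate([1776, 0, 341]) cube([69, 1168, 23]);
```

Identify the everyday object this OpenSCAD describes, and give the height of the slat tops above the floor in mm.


A bed frame. The slat-top height is 364 mm.

Four posts, four rails, and a row of slats — a bed frame. Slats sit on the rails at z = 200 + 141 = 341; with slat thickness 23, the top is 364 mm.


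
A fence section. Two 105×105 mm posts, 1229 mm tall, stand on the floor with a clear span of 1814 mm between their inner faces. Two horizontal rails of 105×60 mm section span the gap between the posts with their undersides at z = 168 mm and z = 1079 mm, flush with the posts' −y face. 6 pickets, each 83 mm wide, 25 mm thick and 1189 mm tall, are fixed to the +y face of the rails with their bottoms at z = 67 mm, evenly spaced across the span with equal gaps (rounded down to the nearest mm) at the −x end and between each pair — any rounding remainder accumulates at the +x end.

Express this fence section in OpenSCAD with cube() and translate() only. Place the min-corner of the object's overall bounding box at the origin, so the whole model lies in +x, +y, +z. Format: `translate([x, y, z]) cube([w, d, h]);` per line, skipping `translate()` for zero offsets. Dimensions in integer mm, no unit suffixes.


cube([105, 105, 1229]);
translate([1919, 0, 0]) cube([105, 105, 1229]);
translate([105, 0, 168]) cube([1814, 105, 60]);
translate([105, 0, 1079]) cube([1814, 105, 60]);
translate([293, 105, 67]) cube([83, 25, 1189]);
translate([564, 105, 67]) cube([83, 25, 1189]);
translate([835, 105, 67]) cube([83, 25, 1189]);
translate([1106, 105, 67]) cube([83, 25, 1189]);
translate([1377, 105, 67]) cube([83, 25, 1189]);
translate([1648, 105, 67]) cube([83, 25, 1189]);


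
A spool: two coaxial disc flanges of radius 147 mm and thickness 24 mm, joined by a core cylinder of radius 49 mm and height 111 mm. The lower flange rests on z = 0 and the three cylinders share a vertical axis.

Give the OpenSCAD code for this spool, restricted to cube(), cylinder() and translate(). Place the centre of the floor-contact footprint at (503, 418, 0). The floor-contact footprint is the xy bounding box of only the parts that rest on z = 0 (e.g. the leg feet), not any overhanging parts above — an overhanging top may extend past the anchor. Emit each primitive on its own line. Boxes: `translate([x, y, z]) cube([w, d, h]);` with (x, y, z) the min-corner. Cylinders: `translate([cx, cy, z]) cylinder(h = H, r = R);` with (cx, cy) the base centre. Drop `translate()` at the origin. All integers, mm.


translate([503, 418, 0]) cylinder(h = 24, r = 147);
translate([503, 418, 24]) cylinder(h = 111, r = 49);
translate([503, 418, 135]) cylinder(h = 24, r = 147);


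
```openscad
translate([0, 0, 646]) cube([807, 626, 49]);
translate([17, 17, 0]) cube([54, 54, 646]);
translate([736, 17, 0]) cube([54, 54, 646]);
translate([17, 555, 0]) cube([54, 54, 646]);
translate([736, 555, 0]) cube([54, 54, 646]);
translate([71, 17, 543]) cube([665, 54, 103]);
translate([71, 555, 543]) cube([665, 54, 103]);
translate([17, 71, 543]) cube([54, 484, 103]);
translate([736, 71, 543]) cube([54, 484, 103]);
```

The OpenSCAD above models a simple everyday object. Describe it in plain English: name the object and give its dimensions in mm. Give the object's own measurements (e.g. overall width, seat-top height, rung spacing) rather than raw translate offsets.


A table: top 807 mm (x) × 626 mm (y), 49 mm thick, upper face at z = 695 mm, on four 54×54 mm square legs, each inset 17 mm from the nearest pair of top edges from z = 0 to the bottom of the top. Four apron rails, 54 mm thick and 103 mm tall, run between adjacent legs with their top edges flush with the underside of the top and their outer faces flush with the legs' outer faces.


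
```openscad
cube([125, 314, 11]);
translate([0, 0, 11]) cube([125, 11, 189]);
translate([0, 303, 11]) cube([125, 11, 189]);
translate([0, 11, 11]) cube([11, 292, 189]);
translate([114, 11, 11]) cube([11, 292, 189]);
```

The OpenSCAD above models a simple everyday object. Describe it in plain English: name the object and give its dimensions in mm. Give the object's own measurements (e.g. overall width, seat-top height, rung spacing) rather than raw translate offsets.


An open-topped rectangular box: outside dimensions 125×314×200 mm, with a uniform wall and base thickness of 11 mm. The base is a full 125×314 slab on the floor; four walls sit on top of the base. The front and back walls (the −y and +y sides) span the full width; the two side walls fit between them.


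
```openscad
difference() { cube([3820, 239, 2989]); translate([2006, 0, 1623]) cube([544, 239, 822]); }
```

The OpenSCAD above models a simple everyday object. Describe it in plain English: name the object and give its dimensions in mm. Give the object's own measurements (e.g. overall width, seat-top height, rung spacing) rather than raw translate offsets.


A wall 3820 mm long (x), 239 mm thick (y), 2989 mm tall, with a rectangular window opening cut through it. The opening is 544 mm wide and 822 mm tall; its sill is at z = 1623 mm and its near (−x) edge is 2006 mm from the wall's −x end. The opening passes through the full wall thickness.


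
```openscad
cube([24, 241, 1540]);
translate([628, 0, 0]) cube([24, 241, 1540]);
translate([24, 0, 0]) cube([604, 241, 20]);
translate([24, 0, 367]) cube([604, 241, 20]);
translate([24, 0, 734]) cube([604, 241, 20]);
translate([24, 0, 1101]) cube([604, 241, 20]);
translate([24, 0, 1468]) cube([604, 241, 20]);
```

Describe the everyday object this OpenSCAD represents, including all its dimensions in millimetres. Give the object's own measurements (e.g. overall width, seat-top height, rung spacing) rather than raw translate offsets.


An open bookshelf. Two side panels, each 24 mm thick, 241 mm deep and 1540 mm tall, stand 652 mm apart (outside-to-outside). Between them sit 5 shelves, each 20 mm thick and 241 mm deep, spanning the full gap between the sides. The bottom shelf rests on the floor (its underside at z = 0) and the clear gap between one shelf's top and the next shelf's underside is 347 mm.


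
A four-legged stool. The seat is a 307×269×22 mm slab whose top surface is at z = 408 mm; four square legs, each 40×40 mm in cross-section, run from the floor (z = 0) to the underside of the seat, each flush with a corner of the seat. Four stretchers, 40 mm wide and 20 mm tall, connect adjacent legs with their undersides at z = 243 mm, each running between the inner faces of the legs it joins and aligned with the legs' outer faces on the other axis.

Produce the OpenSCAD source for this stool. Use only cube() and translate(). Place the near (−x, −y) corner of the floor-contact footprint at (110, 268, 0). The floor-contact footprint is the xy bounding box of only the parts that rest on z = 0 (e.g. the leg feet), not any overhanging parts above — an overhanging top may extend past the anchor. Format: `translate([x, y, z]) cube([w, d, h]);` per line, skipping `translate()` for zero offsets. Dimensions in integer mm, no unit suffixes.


// leg_h = 408 - 22 = 386
// stretcher span = 307 - 2*40 = 227
translate([110, 268, 386]) cube([307, 269, 22]);
translate([110, 268, 0]) cube([40, 40, 386]);
translate([377, 268, 0]) cube([40, 40, 386]);
translate([110, 497, 0]) cube([40, 40, 386]);
translate([377, 497, 0]) cube([40, 40, 386]);
translate([150, 268, 243]) cube([227, 40, 20]);
translate([150, 497, 243]) cube([227, 40, 20]);
translate([110, 308, 243]) cube([40, 189, 20]);
translate([377, 308, 243]) cube([40, 189, 20]);


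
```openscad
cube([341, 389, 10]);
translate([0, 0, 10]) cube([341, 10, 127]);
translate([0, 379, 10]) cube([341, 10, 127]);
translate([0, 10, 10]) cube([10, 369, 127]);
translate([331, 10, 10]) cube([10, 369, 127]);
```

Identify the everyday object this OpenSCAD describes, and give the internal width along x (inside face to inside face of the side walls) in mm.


An open box. The internal width is 321 mm.

A 341×389 base slab with four walls standing on it — an open box. The base is 341 mm wide and the walls are 10 mm thick, so the internal width is 341 − 2 × 10 = 321 mm.


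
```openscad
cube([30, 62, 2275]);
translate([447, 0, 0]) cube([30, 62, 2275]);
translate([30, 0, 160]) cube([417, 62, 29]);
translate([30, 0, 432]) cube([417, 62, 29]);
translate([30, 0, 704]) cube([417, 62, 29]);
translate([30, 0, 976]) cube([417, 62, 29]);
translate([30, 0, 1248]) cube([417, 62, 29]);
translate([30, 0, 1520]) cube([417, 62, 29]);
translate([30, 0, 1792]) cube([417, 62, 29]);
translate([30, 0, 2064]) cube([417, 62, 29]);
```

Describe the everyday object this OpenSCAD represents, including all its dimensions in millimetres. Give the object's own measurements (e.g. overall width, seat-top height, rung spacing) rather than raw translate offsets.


A straight ladder. Two 30×62 mm vertical rails, 2275 mm tall, stand 477 mm apart (outside-to-outside) with their front faces coplanar on the −y side. 8 rungs, each 62 mm deep and 29 mm tall, span between the inner faces of the rails, front faces flush with the rails. The lowest rung's underside is at z = 160 mm and rungs are spaced 272 mm apart (underside to underside).


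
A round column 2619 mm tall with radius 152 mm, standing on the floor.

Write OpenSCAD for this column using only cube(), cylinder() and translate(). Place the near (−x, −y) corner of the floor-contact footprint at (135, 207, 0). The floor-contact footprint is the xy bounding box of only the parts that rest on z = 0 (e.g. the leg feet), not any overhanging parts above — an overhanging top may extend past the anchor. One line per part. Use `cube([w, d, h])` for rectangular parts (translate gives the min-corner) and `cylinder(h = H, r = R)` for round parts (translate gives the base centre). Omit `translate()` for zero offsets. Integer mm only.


translate([287, 359, 0]) cylinder(h = 2619, r = 152);


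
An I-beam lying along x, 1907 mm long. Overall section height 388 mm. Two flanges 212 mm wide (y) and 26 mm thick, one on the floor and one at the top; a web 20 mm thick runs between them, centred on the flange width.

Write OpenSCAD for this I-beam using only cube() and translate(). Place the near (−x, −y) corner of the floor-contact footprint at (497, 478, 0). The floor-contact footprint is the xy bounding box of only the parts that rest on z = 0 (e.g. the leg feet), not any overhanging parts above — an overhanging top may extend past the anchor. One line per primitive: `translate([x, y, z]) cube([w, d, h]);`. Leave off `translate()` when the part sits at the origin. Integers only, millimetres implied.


translate([497, 478, 0]) cube([1907, 212, 26]);
translate([497, 574, 26]) cube([1907, 20, 336]);
translate([497, 478, 362]) cube([1907, 212, 26]);


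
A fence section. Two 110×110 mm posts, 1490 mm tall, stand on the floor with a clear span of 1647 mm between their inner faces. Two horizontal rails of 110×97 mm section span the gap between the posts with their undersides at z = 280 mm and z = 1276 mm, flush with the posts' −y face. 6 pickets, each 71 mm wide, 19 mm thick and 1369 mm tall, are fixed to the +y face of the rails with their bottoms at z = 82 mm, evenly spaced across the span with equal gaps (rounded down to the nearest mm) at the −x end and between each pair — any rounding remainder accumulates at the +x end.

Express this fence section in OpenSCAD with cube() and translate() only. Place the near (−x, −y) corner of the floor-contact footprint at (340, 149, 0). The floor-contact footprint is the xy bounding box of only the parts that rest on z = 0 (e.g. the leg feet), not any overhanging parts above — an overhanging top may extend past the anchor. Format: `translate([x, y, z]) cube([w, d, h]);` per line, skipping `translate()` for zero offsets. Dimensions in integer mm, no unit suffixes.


translate([340, 149, 0]) cube([110, 110, 1490]);
translate([2097, 149, 0]) cube([110, 110, 1490]);
translate([450, 149, 280]) cube([1647, 110, 97]);
translate([450, 149, 1276]) cube([1647, 110, 97]);
translate([624, 259, 82]) cube([71, 19, 1369]);
translate([869, 259, 82]) cube([71, 19, 1369]);
translate([1114, 259, 82]) cube([71, 19, 1369]);
translate([1359, 259, 82]) cube([71, 19, 1369]);
translate([1604, 259, 82]) cube([71, 19, 1369]);
translate([1849, 259, 82]) cube([71, 19, 1369]);


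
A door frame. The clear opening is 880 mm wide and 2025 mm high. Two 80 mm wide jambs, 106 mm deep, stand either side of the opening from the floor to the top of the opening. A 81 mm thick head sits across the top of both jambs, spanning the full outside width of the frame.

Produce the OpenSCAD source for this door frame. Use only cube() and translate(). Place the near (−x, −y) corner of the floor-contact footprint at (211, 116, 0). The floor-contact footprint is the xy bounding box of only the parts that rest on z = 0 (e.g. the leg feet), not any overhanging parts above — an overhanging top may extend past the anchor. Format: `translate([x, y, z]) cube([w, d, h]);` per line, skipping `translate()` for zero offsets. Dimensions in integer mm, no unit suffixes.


translate([211, 116, 0]) cube([80, 106, 2025]);
translate([1171, 116, 0]) cube([80, 106, 2025]);
translate([211, 116, 2025]) cube([1040, 106, 81]);
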